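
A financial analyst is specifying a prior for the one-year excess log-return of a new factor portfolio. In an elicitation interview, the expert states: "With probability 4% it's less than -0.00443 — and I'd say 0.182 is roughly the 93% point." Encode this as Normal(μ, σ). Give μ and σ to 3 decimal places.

For Normal(μ,σ), the p-quantile is μ + z_p·σ. Here z_{0.04} = -1.751, z_{0.93} = 1.476.
So -0.00443 = μ − 1.751σ and 0.182 = μ + 1.476σ.
Subtracting: σ = (0.182 − -0.00443)/(1.476 − (-1.751)) = 0.058.
Then μ = -0.00443 − (-1.751)·0.058 = 0.097.

μ = 0.097, σ = 0.058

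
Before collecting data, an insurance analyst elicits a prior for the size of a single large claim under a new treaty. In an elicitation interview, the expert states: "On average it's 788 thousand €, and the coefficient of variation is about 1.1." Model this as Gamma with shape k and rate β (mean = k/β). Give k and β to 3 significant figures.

For Gamma(k, rate β): mean = k/β, variance = k/β², so CV = 1/√k.
CV = 1.1, hence k = 1/CV² = 0.826.
Then β = k/mean = 0.826/788 = 0.00105.

k ≈ 0.826, β ≈ 0.00105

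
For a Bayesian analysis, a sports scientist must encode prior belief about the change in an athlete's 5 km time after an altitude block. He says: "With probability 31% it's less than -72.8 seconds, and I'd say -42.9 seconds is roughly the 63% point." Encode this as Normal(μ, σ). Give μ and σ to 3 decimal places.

For Normal(μ,σ), the p-quantile is μ + z_p·σ. Here z_{0.31} = -0.4959, z_{0.63} = 0.3319.
So -72.8 = μ − 0.4959σ and -42.9 = μ + 0.3319σ.
Subtracting: σ = (-42.9 − -72.8)/(0.3319 − (-0.4959)) = 36.124.
Then μ = -72.8 − (-0.4959)·36.124 = -54.888.

μ = -54.888, σ = 36.124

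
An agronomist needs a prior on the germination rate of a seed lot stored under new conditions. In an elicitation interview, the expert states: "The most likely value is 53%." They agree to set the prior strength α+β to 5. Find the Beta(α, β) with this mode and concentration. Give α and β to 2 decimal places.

α = 2.59, β = 2.41

For α,β > 1 the Beta mode is (α−1)/(α+β−2). With α+β = 5, the mode is (α−1)/3.
Set (α−1)/3 = 0.53 → α = 1 + 0.53·3 = 2.59.
β = 5 − α = 2.41.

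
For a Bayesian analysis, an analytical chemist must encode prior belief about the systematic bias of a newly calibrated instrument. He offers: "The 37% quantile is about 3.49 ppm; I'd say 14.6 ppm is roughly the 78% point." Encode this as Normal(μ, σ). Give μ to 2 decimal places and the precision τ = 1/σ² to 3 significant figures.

μ = 6.83, τ = 0.00988

The p-quantile of Normal(μ,σ) is μ + z_p·σ, with z_{0.37} = -0.3319 and z_{0.78} = 0.7722.
Eliminate σ: μ = (z₂·x₁ − z₁·x₂)/(z₂ − z₁) = (0.7722·3.49 − (-0.3319)·14.6)/1.104 = 6.83.
Then σ = (x₂ − x₁)/(z₂ − z₁) = (14.6 − 3.49)/1.104 = 10.06.
Precision τ = 1/σ² = 1/10.06² = 0.00988.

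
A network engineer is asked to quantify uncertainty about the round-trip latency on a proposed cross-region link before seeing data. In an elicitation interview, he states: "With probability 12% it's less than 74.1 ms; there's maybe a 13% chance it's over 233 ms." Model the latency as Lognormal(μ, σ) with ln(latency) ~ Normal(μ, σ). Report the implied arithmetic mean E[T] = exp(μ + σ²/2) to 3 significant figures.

E[T] ≈ 151 ms

If T ~ Lognormal(μ,σ) then ln T ~ Normal(μ,σ), so the p-quantile of ln T is μ + z_p·σ.
ln(74.1) = 4.305 and ln(233) = 5.451; z_{0.12} = -1.175, z_{0.87} = 1.126.
σ = (5.451 − 4.305)/(1.126 − (-1.175)) = 0.498.
μ = 4.305 − (-1.175)·0.498 = 4.890.
E[T] = exp(μ + σ²/2) = exp(4.890 + 0.1239) = 151 ms.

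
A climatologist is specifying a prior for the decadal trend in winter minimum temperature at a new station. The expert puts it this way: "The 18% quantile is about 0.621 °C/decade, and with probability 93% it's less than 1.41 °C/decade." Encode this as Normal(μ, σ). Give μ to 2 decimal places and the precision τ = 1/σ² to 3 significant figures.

The p-quantile of Normal(μ,σ) is μ + z_p·σ, with z_{0.18} = -0.9154 and z_{0.93} = 1.476.
Eliminate σ: μ = (z₂·x₁ − z₁·x₂)/(z₂ − z₁) = (1.476·0.621 − (-0.9154)·1.41)/2.391 = 0.92.
Then σ = (x₂ − x₁)/(z₂ − z₁) = (1.41 − 0.621)/2.391 = 0.33.
Precision τ = 1/σ² = 1/0.33² = 9.18.

μ = 0.92, τ = 9.18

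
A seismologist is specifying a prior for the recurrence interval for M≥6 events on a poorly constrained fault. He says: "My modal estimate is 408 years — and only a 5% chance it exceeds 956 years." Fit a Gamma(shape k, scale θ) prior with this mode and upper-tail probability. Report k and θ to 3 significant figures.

k ≈ 4.77, θ ≈ 108

Gamma(k,θ) with k>1 has mode (k−1)θ, so θ = 408/(k−1).
Need P(X < 956) = 0.95 with θ tied to k this way. Start at k = 2, θ = 408: P(X<956) ≈ 0.679.
Too low — raise k to concentrate. Iterating converges to k ≈ 4.77.
Then θ = 408/(4.77−1) ≈ 108.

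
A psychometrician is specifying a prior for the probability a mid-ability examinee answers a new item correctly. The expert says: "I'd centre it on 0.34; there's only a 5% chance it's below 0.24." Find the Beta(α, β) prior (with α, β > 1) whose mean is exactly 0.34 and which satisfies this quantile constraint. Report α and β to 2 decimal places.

With mean 0.34 fixed, write α = 0.34s, β = 0.66s where s = α+β.
Need P(θ < 0.24) = 0.05 under Beta(0.34s, 0.66s). Normal approximation: (q−m)/√(m(1−m)/s) ≈ z_{0.05} = -1.64, so s ≈ 0.34·0.66·(-1.64)²/(0.24−0.34)² = 60.7.
At s = 60.7: P(θ<0.24) ≈ 0.043. Adjusting to match 0.05 gives s ≈ 55.94.
So α = 0.34·55.94 ≈ 19.02, β = 0.66·55.94 ≈ 36.92.

α ≈ 19.02, β ≈ 36.92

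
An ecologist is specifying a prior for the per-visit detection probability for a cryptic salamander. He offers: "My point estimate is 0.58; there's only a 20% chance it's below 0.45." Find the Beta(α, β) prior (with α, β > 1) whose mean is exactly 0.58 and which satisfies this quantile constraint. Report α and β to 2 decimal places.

With mean 0.58 fixed, write α = 0.58s, β = 0.42s where s = α+β.
Need P(θ < 0.45) = 0.2 under Beta(0.58s, 0.42s). Normal approximation: (q−m)/√(m(1−m)/s) ≈ z_{0.2} = -0.842, so s ≈ 0.58·0.42·(-0.842)²/(0.45−0.58)² = 10.2.
At s = 10.2: P(θ<0.45) ≈ 0.199. Adjusting to match 0.2 gives s ≈ 10.09.
So α = 0.58·10.09 ≈ 5.85, β = 0.42·10.09 ≈ 4.24.

α ≈ 5.85, β ≈ 4.24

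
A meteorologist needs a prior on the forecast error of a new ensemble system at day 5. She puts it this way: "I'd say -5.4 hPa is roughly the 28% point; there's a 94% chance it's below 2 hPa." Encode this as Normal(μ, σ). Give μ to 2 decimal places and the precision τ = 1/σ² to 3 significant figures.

μ = -3.38, τ = 0.0834

The p-quantile of Normal(μ,σ) is μ + z_p·σ, with z_{0.28} = -0.5828 and z_{0.94} = 1.555.
Eliminate σ: μ = (z₂·x₁ − z₁·x₂)/(z₂ − z₁) = (1.555·-5.4 − (-0.5828)·2)/2.138 = -3.38.
Then σ = (x₂ − x₁)/(z₂ − z₁) = (2 − -5.4)/2.138 = 3.46.
Precision τ = 1/σ² = 1/3.462² = 0.0834.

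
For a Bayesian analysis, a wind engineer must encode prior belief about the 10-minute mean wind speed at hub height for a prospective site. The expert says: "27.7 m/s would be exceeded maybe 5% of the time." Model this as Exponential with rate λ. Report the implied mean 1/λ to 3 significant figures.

P(T > 27.7) = e^(−λ·27.7) = 0.05, so λ = −ln(0.05)/27.7 = 0.108.
Mean = 1/λ = 9.25 m/s.

mean ≈ 9.25 m/s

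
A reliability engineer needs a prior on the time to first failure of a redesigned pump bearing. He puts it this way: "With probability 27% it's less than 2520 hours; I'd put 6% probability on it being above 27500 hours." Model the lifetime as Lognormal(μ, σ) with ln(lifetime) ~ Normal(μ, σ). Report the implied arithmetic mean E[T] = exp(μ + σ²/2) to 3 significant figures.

E[T] ≈ 9100 hours

If T ~ Lognormal(μ,σ) then ln T ~ Normal(μ,σ), so the p-quantile of ln T is μ + z_p·σ.
ln(2520) = 7.832 and ln(27500) = 10.22; z_{0.27} = -0.6128, z_{0.94} = 1.555.
σ = (10.22 − 7.832)/(1.555 − (-0.6128)) = 1.103.
μ = 7.832 − (-0.6128)·1.103 = 8.508.
E[T] = exp(μ + σ²/2) = exp(8.508 + 0.6078) = 9100 hours.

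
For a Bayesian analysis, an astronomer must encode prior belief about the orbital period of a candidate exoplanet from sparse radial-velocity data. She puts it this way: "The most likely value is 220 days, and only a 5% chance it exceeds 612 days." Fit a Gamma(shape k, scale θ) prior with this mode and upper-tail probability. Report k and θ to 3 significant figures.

Gamma(k,θ) with k>1 has mode (k−1)θ, so θ = 220/(k−1).
Need P(X < 612) = 0.95 with θ tied to k this way. Start at k = 2, θ = 220: P(X<612) ≈ 0.766.
Too low — raise k to concentrate. Iterating converges to k ≈ 3.56.
Then θ = 220/(3.56−1) ≈ 86.

k ≈ 3.56, θ ≈ 86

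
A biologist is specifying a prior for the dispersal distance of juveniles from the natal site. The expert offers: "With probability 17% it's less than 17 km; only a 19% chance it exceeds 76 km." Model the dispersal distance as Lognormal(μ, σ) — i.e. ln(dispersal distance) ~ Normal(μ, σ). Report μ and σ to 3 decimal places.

If T ~ Lognormal(μ,σ) then ln T ~ Normal(μ,σ), so the p-quantile of ln T is μ + z_p·σ.
ln(17) = 2.833 and ln(76) = 4.331; z_{0.17} = -0.9542, z_{0.81} = 0.8779.
σ = (4.331 − 2.833)/(0.8779 − (-0.9542)) = 0.817.
μ = 2.833 − (-0.9542)·0.817 = 3.613.

μ ≈ 3.613, σ ≈ 0.817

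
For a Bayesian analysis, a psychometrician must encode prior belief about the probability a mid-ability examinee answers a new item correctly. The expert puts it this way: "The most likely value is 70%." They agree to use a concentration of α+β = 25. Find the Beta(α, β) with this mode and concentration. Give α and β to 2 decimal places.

α = 17.10, β = 7.90

For α,β > 1 the Beta mode is (α−1)/(α+β−2). With α+β = 25, the mode is (α−1)/23.
Set (α−1)/23 = 0.7 → α = 1 + 0.7·23 = 17.10.
β = 25 − α = 7.90.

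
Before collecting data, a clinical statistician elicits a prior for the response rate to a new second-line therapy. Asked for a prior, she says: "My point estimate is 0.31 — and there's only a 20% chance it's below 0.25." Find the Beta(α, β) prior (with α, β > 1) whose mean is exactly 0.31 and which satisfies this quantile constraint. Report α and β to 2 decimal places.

α ≈ 13.38, β ≈ 29.79

With mean 0.31 fixed, write α = 0.31s, β = 0.69s where s = α+β.
Need P(θ < 0.25) = 0.2 under Beta(0.31s, 0.69s). Normal approximation: (q−m)/√(m(1−m)/s) ≈ z_{0.2} = -0.842, so s ≈ 0.31·0.69·(-0.842)²/(0.25−0.31)² = 42.1.
At s = 42.1: P(θ<0.25) ≈ 0.203. Adjusting to match 0.2 gives s ≈ 43.17.
So α = 0.31·43.17 ≈ 13.38, β = 0.69·43.17 ≈ 29.79.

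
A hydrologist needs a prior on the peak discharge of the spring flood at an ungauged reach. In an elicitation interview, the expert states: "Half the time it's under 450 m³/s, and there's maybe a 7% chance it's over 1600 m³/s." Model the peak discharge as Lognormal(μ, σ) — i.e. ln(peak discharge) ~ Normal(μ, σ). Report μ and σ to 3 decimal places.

μ ≈ 6.109, σ ≈ 0.860

If T ~ Lognormal(μ,σ) then ln T ~ Normal(μ,σ), so the p-quantile of ln T is μ + z_p·σ.
ln(450) = 6.109 and ln(1600) = 7.378; z_{0.5} = 0, z_{0.93} = 1.476.
σ = (7.378 − 6.109)/(1.476 − (0)) = 0.860.
μ = 6.109 − (0)·0.860 = 6.109.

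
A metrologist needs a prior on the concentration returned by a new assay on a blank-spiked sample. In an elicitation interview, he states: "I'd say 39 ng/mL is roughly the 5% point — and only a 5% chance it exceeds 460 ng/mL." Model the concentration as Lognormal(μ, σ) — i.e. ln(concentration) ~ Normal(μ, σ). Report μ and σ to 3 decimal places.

If T ~ Lognormal(μ,σ) then ln T ~ Normal(μ,σ), so the p-quantile of ln T is μ + z_p·σ.
ln(39) = 3.664 and ln(460) = 6.131; z_{0.05} = -1.645, z_{0.95} = 1.645.
σ = (6.131 − 3.664)/(1.645 − (-1.645)) = 0.750.
μ = 3.664 − (-1.645)·0.750 = 4.897.

μ ≈ 4.897, σ ≈ 0.750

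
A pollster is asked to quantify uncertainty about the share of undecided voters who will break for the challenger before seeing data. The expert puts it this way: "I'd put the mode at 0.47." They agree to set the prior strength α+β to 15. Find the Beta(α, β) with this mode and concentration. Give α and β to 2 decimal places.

α = 7.11, β = 7.89

For α,β > 1 the Beta mode is (α−1)/(α+β−2). With α+β = 15, the mode is (α−1)/13.
Set (α−1)/13 = 0.47 → α = 1 + 0.47·13 = 7.11.
β = 15 − α = 7.89.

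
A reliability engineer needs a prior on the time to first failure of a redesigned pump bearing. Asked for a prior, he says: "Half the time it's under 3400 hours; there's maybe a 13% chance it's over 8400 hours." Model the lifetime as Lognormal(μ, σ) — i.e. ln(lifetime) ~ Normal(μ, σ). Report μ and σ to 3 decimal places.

If T ~ Lognormal(μ,σ) then ln T ~ Normal(μ,σ), so the p-quantile of ln T is μ + z_p·σ.
ln(3400) = 8.132 and ln(8400) = 9.036; z_{0.5} = 0, z_{0.87} = 1.126.
σ = (9.036 − 8.132)/(1.126 − (0)) = 0.803.
μ = 8.132 − (0)·0.803 = 8.132.

μ ≈ 8.132, σ ≈ 0.803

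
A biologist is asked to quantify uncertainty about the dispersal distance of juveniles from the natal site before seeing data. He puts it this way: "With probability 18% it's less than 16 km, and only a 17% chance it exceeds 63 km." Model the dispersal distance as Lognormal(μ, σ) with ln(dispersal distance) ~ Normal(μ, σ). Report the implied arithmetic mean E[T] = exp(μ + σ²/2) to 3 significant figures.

If T ~ Lognormal(μ,σ) then ln T ~ Normal(μ,σ), so the p-quantile of ln T is μ + z_p·σ.
ln(16) = 2.773 and ln(63) = 4.143; z_{0.18} = -0.9154, z_{0.83} = 0.9542.
σ = (4.143 − 2.773)/(0.9542 − (-0.9154)) = 0.733.
μ = 2.773 − (-0.9154)·0.733 = 3.444.
E[T] = exp(μ + σ²/2) = exp(3.444 + 0.2687) = 41 km.

E[T] ≈ 41 km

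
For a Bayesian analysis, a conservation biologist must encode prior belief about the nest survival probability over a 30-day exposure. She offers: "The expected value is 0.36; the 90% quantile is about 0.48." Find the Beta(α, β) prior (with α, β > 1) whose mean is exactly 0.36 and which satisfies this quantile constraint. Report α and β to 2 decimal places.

α ≈ 9.68, β ≈ 17.21

With mean 0.36 fixed, write α = 0.36s, β = 0.64s where s = α+β.
Need P(θ < 0.48) = 0.9 under Beta(0.36s, 0.64s). Normal approximation: (q−m)/√(m(1−m)/s) ≈ z_{0.9} = 1.28, so s ≈ 0.36·0.64·(1.28)²/(0.48−0.36)² = 26.3.
At s = 26.3: P(θ<0.48) ≈ 0.897. Adjusting to match 0.9 gives s ≈ 26.90.
So α = 0.36·26.90 ≈ 9.68, β = 0.64·26.90 ≈ 17.21.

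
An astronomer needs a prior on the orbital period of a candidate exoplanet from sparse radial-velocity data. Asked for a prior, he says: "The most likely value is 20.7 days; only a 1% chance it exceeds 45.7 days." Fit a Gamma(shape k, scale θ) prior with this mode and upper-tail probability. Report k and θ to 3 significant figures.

k ≈ 8.68, θ ≈ 2.69

Gamma(k,θ) with k>1 has mode (k−1)θ, so θ = 20.7/(k−1).
Need P(X < 45.7) = 0.99 with θ tied to k this way. Start at k = 2, θ = 20.7: P(X<45.7) ≈ 0.647.
Too low — raise k to concentrate. Iterating converges to k ≈ 8.68.
Then θ = 20.7/(8.68−1) ≈ 2.69.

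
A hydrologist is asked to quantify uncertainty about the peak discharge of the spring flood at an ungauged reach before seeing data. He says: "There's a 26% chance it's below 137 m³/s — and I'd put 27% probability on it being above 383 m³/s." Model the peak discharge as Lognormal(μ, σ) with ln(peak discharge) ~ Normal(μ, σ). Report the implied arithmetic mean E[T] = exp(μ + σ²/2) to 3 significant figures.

E[T] ≈ 324 m³/s

If T ~ Lognormal(μ,σ) then ln T ~ Normal(μ,σ), so the p-quantile of ln T is μ + z_p·σ.
ln(137) = 4.92 and ln(383) = 5.948; z_{0.26} = -0.6433, z_{0.73} = 0.6128.
σ = (5.948 − 4.92)/(0.6128 − (-0.6433)) = 0.818.
μ = 4.92 − (-0.6433)·0.818 = 5.447.
E[T] = exp(μ + σ²/2) = exp(5.447 + 0.3349) = 324 m³/s.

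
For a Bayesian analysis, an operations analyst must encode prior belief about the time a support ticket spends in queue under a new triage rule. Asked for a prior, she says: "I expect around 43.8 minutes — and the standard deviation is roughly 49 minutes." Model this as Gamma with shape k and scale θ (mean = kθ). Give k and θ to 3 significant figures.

k ≈ 0.799, θ ≈ 54.8

For Gamma(k, scale θ): mean = kθ, variance = kθ², so CV = 1/√k.
CV = SD/mean = 49/43.8 = 1.119, hence k = 1/CV² = 0.799.
Then θ = mean/k = 43.8/0.799 = 54.8.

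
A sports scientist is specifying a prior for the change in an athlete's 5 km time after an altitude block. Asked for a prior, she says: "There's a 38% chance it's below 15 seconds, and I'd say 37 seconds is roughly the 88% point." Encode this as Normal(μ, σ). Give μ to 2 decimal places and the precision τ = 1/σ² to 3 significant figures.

μ = 19.54, τ = 0.00453

For Normal(μ,σ), the p-quantile is μ + z_p·σ. Here z_{0.38} = -0.3055, z_{0.88} = 1.175.
So 15 = μ − 0.3055σ and 37 = μ + 1.175σ.
Subtracting: σ = (37 − 15)/(1.175 − (-0.3055)) = 14.86.
Then μ = 15 − (-0.3055)·14.86 = 19.54.
Precision τ = 1/σ² = 1/14.86² = 0.00453.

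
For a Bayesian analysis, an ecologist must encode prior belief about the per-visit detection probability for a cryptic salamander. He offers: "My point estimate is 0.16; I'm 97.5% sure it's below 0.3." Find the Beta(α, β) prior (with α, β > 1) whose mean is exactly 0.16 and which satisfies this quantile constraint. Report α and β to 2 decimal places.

α ≈ 5.33, β ≈ 27.99

With mean 0.16 fixed, write α = 0.16s, β = 0.84s where s = α+β.
Need P(θ < 0.3) = 0.975 under Beta(0.16s, 0.84s). Normal approximation: (q−m)/√(m(1−m)/s) ≈ z_{0.975} = 1.96, so s ≈ 0.16·0.84·(1.96)²/(0.3−0.16)² = 26.3.
At s = 26.3: P(θ<0.3) ≈ 0.961. Adjusting to match 0.975 gives s ≈ 33.32.
So α = 0.16·33.32 ≈ 5.33, β = 0.84·33.32 ≈ 27.99.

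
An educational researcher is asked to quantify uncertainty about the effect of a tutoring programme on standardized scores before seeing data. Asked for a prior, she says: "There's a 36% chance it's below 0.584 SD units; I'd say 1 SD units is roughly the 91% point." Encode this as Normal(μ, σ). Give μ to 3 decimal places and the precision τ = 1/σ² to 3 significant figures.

μ = 0.672, τ = 16.7

For Normal(μ,σ), the p-quantile is μ + z_p·σ. Here z_{0.36} = -0.3585, z_{0.91} = 1.341.
So 0.584 = μ − 0.3585σ and 1 = μ + 1.341σ.
Subtracting: σ = (1 − 0.584)/(1.341 − (-0.3585)) = 0.245.
Then μ = 0.584 − (-0.3585)·0.245 = 0.672.
Precision τ = 1/σ² = 1/0.2448² = 16.7.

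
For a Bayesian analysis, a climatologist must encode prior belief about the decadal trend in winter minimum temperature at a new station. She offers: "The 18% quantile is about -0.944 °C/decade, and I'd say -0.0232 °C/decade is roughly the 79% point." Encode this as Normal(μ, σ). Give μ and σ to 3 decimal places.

μ = -0.454, σ = 0.535

The p-quantile of Normal(μ,σ) is μ + z_p·σ, with z_{0.18} = -0.9154 and z_{0.79} = 0.8064.
Eliminate σ: μ = (z₂·x₁ − z₁·x₂)/(z₂ − z₁) = (0.8064·-0.944 − (-0.9154)·-0.0232)/1.722 = -0.454.
Then σ = (x₂ − x₁)/(z₂ − z₁) = (-0.0232 − -0.944)/1.722 = 0.535.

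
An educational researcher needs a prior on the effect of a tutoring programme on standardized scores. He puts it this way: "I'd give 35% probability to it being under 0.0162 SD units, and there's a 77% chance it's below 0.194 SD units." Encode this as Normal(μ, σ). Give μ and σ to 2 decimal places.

μ = 0.08, σ = 0.16

The p-quantile of Normal(μ,σ) is μ + z_p·σ, with z_{0.35} = -0.3853 and z_{0.77} = 0.7388.
Eliminate σ: μ = (z₂·x₁ − z₁·x₂)/(z₂ − z₁) = (0.7388·0.0162 − (-0.3853)·0.194)/1.124 = 0.08.
Then σ = (x₂ − x₁)/(z₂ − z₁) = (0.194 − 0.0162)/1.124 = 0.16.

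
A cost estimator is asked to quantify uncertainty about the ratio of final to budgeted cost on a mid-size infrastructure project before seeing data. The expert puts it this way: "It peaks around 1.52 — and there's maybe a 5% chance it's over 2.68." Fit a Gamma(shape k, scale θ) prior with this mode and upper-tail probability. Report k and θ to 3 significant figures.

k ≈ 9.67, θ ≈ 0.175

Gamma(k,θ) with k>1 has mode (k−1)θ, so θ = 1.52/(k−1).
Need P(X < 2.68) = 0.95 with θ tied to k this way. Start at k = 2, θ = 1.52: P(X<2.68) ≈ 0.526.
Too low — raise k to concentrate. Iterating converges to k ≈ 9.67.
Then θ = 1.52/(9.67−1) ≈ 0.175.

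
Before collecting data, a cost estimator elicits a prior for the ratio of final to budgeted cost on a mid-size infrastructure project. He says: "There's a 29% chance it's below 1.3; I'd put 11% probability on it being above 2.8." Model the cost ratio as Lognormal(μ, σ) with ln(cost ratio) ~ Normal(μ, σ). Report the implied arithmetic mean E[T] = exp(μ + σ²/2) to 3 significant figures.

If T ~ Lognormal(μ,σ) then ln T ~ Normal(μ,σ), so the p-quantile of ln T is μ + z_p·σ.
ln(1.3) = 0.2624 and ln(2.8) = 1.03; z_{0.29} = -0.5534, z_{0.89} = 1.227.
σ = (1.03 − 0.2624)/(1.227 − (-0.5534)) = 0.431.
μ = 0.2624 − (-0.5534)·0.431 = 0.501.
E[T] = exp(μ + σ²/2) = exp(0.501 + 0.0929) = 1.81.

E[T] ≈ 1.81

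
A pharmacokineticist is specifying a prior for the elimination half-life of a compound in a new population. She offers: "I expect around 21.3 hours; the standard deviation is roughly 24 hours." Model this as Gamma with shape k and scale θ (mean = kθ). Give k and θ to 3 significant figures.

For Gamma(k, scale θ): mean = kθ, variance = kθ², so CV = 1/√k.
CV = SD/mean = 24/21.3 = 1.127, hence k = 1/CV² = 0.788.
Then θ = mean/k = 21.3/0.788 = 27.

k ≈ 0.788, θ ≈ 27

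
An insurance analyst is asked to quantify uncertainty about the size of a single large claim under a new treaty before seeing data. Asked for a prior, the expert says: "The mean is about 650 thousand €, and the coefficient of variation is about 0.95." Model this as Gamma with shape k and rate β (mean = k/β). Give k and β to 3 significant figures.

For Gamma(k, rate β): mean = k/β, variance = k/β², so CV = 1/√k.
CV = 0.95, hence k = 1/CV² = 1.11.
Then β = k/mean = 1.11/650 = 0.0017.

k ≈ 1.11, β ≈ 0.0017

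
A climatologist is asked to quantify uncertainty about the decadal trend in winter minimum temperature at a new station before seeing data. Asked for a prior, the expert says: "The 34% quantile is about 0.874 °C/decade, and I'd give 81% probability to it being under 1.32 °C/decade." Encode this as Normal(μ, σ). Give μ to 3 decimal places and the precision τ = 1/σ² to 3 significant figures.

The p-quantile of Normal(μ,σ) is μ + z_p·σ, with z_{0.34} = -0.4125 and z_{0.81} = 0.8779.
Eliminate σ: μ = (z₂·x₁ − z₁·x₂)/(z₂ − z₁) = (0.8779·0.874 − (-0.4125)·1.32)/1.29 = 1.017.
Then σ = (x₂ − x₁)/(z₂ − z₁) = (1.32 − 0.874)/1.29 = 0.346.
Precision τ = 1/σ² = 1/0.3456² = 8.37.

μ = 1.017, τ = 8.37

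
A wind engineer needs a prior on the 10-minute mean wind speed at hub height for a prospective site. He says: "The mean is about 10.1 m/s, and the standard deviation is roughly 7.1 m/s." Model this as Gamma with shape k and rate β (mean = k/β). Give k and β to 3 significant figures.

k ≈ 2.02, β ≈ 0.2

For Gamma(k, rate β): mean = k/β, variance = k/β², so CV = 1/√k.
CV = SD/mean = 7.1/10.1 = 0.703, hence k = 1/CV² = 2.02.
Then β = k/mean = 2.02/10.1 = 0.2.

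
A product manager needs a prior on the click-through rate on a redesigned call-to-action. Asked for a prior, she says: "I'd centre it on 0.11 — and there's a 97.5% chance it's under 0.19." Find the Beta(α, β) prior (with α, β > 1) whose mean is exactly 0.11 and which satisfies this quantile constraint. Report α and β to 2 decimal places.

With mean 0.11 fixed, write α = 0.11s, β = 0.89s where s = α+β.
Need P(θ < 0.19) = 0.975 under Beta(0.11s, 0.89s). Normal approximation: (q−m)/√(m(1−m)/s) ≈ z_{0.975} = 1.96, so s ≈ 0.11·0.89·(1.96)²/(0.19−0.11)² = 58.8.
At s = 58.8: P(θ<0.19) ≈ 0.961. Adjusting to match 0.975 gives s ≈ 74.05.
So α = 0.11·74.05 ≈ 8.15, β = 0.89·74.05 ≈ 65.91.

α ≈ 8.15, β ≈ 65.91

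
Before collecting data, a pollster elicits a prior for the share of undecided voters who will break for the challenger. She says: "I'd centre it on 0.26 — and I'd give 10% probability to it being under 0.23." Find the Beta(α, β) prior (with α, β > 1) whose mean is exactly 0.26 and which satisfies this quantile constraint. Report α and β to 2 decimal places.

With mean 0.26 fixed, write α = 0.26s, β = 0.74s where s = α+β.
Need P(θ < 0.23) = 0.1 under Beta(0.26s, 0.74s). Normal approximation: (q−m)/√(m(1−m)/s) ≈ z_{0.1} = -1.28, so s ≈ 0.26·0.74·(-1.28)²/(0.23−0.26)² = 351.1.
At s = 351.1: P(θ<0.23) ≈ 0.097. Adjusting to match 0.1 gives s ≈ 343.49.
So α = 0.26·343.49 ≈ 89.31, β = 0.74·343.49 ≈ 254.19.

α ≈ 89.31, β ≈ 254.19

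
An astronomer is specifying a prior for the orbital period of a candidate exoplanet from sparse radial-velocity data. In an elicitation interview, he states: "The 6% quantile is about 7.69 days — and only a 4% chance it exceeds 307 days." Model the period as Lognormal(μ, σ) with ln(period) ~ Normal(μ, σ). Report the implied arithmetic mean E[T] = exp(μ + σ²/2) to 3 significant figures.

E[T] ≈ 81.1 days

If T ~ Lognormal(μ,σ) then ln T ~ Normal(μ,σ), so the p-quantile of ln T is μ + z_p·σ.
ln(7.69) = 2.04 and ln(307) = 5.727; z_{0.06} = -1.555, z_{0.96} = 1.751.
σ = (5.727 − 2.04)/(1.751 − (-1.555)) = 1.115.
μ = 2.04 − (-1.555)·1.115 = 3.774.
E[T] = exp(μ + σ²/2) = exp(3.774 + 0.6221) = 81.1 days.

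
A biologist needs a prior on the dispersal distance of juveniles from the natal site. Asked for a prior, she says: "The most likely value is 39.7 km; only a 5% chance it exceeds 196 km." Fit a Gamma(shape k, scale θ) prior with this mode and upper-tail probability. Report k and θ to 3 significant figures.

k ≈ 1.94, θ ≈ 42.2

Gamma(k,θ) with k>1 has mode (k−1)θ, so θ = 39.7/(k−1).
Need P(X < 196) = 0.95 with θ tied to k this way. Start at k = 2, θ = 39.7: P(X<196) ≈ 0.957.
Too high — lower k to spread out. Iterating converges to k ≈ 1.94.
Then θ = 39.7/(1.94−1) ≈ 42.2.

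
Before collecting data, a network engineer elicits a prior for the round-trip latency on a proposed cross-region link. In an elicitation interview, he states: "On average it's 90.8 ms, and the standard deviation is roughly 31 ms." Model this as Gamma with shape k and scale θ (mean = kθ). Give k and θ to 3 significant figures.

For Gamma(k, scale θ): mean = kθ, variance = kθ², so CV = 1/√k.
CV = SD/mean = 31/90.8 = 0.3414, hence k = 1/CV² = 8.58.
Then θ = mean/k = 90.8/8.58 = 10.6.

k ≈ 8.58, θ ≈ 10.6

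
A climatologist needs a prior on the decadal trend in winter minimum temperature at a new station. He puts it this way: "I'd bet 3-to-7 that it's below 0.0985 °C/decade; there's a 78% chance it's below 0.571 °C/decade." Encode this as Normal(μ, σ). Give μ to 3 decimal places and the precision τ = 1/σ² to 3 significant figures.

μ = 0.290, τ = 7.53

For Normal(μ,σ), the p-quantile is μ + z_p·σ. Here z_{0.3} = -0.5244, z_{0.78} = 0.7722.
So 0.0985 = μ − 0.5244σ and 0.571 = μ + 0.7722σ.
Subtracting: σ = (0.571 − 0.0985)/(0.7722 − (-0.5244)) = 0.364.
Then μ = 0.0985 − (-0.5244)·0.364 = 0.290.
Precision τ = 1/σ² = 1/0.3644² = 7.53.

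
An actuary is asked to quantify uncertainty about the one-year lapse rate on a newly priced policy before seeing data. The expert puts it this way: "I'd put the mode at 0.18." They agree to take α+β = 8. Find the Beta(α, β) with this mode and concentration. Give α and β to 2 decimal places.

α = 2.08, β = 5.92

For α,β > 1 the Beta mode is (α−1)/(α+β−2). With α+β = 8, the mode is (α−1)/6.
Set (α−1)/6 = 0.18 → α = 1 + 0.18·6 = 2.08.
β = 8 − α = 5.92.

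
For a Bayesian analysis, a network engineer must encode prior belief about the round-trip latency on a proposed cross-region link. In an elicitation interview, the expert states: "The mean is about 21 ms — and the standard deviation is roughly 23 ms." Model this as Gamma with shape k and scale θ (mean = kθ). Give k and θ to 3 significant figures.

For Gamma(k, scale θ): mean = kθ, variance = kθ², so CV = 1/√k.
CV = SD/mean = 23/21 = 1.095, hence k = 1/CV² = 0.834.
Then θ = mean/k = 21/0.834 = 25.2.

k ≈ 0.834, θ ≈ 25.2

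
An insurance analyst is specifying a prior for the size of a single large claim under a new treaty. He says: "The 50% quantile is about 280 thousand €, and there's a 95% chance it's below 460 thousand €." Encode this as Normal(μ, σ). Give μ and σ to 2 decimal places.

μ = 280.00, σ = 109.43

For Normal(μ,σ), the p-quantile is μ + z_p·σ. Here z_{0.5} = 0, z_{0.95} = 1.645.
So 280 = μ + 0σ and 460 = μ + 1.645σ.
Subtracting: σ = (460 − 280)/(1.645 − (0)) = 109.43.
Then μ = 280 − (0)·109.43 = 280.00.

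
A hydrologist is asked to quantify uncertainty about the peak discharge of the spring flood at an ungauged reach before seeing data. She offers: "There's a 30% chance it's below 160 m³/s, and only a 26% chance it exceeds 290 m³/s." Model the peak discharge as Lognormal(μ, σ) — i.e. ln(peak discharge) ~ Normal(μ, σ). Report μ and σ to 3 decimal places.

If T ~ Lognormal(μ,σ) then ln T ~ Normal(μ,σ), so the p-quantile of ln T is μ + z_p·σ.
ln(160) = 5.075 and ln(290) = 5.67; z_{0.3} = -0.5244, z_{0.74} = 0.6433.
σ = (5.67 − 5.075)/(0.6433 − (-0.5244)) = 0.509.
μ = 5.075 − (-0.5244)·0.509 = 5.342.

μ ≈ 5.342, σ ≈ 0.509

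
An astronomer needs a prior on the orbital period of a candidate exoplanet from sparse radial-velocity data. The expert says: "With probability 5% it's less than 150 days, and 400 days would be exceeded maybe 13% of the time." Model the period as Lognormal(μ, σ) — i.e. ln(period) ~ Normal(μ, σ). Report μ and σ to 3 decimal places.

If T ~ Lognormal(μ,σ) then ln T ~ Normal(μ,σ), so the p-quantile of ln T is μ + z_p·σ.
ln(150) = 5.011 and ln(400) = 5.991; z_{0.05} = -1.645, z_{0.87} = 1.126.
σ = (5.991 − 5.011)/(1.126 − (-1.645)) = 0.354.
μ = 5.011 − (-1.645)·0.354 = 5.593.

μ ≈ 5.593, σ ≈ 0.354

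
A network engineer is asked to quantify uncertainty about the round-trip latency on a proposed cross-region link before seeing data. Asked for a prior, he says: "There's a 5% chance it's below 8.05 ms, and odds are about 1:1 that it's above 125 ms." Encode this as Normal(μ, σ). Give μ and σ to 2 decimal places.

μ = 125.00, σ = 71.10

For Normal(μ,σ), the p-quantile is μ + z_p·σ. Here z_{0.05} = -1.645, z_{0.5} = 0.
So 8.05 = μ − 1.645σ and 125 = μ + 0σ.
Subtracting: σ = (125 − 8.05)/(0 − (-1.645)) = 71.10.
Then μ = 8.05 − (-1.645)·71.10 = 125.00.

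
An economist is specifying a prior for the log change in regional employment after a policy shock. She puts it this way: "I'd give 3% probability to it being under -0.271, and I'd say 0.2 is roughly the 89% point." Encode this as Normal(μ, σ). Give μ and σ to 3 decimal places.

μ = 0.014, σ = 0.152

The p-quantile of Normal(μ,σ) is μ + z_p·σ, with z_{0.03} = -1.881 and z_{0.89} = 1.227.
Eliminate σ: μ = (z₂·x₁ − z₁·x₂)/(z₂ − z₁) = (1.227·-0.271 − (-1.881)·0.2)/3.107 = 0.014.
Then σ = (x₂ − x₁)/(z₂ − z₁) = (0.2 − -0.271)/3.107 = 0.152.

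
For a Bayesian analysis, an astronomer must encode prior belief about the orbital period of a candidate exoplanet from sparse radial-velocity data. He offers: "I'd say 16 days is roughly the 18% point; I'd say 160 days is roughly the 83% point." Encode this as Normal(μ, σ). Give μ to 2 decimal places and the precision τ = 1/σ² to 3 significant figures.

For Normal(μ,σ), the p-quantile is μ + z_p·σ. Here z_{0.18} = -0.9154, z_{0.83} = 0.9542.
So 16 = μ − 0.9154σ and 160 = μ + 0.9542σ.
Subtracting: σ = (160 − 16)/(0.9542 − (-0.9154)) = 77.02.
Then μ = 16 − (-0.9154)·77.02 = 86.51.
Precision τ = 1/σ² = 1/77.02² = 0.000169.

μ = 86.51, τ = 0.000169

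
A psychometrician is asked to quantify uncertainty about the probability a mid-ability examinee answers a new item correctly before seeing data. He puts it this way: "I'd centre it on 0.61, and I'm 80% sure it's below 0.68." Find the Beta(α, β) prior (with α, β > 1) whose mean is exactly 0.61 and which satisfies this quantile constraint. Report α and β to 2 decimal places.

α ≈ 21.38, β ≈ 13.67

With mean 0.61 fixed, write α = 0.61s, β = 0.39s where s = α+β.
Need P(θ < 0.68) = 0.8 under Beta(0.61s, 0.39s). Normal approximation: (q−m)/√(m(1−m)/s) ≈ z_{0.8} = 0.842, so s ≈ 0.61·0.39·(0.842)²/(0.68−0.61)² = 34.4.
At s = 34.4: P(θ<0.68) ≈ 0.798. Adjusting to match 0.8 gives s ≈ 35.04.
So α = 0.61·35.04 ≈ 21.38, β = 0.39·35.04 ≈ 13.67.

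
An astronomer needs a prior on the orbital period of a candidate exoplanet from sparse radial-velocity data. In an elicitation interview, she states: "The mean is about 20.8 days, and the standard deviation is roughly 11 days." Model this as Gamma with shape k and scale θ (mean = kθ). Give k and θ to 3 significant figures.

k ≈ 3.58, θ ≈ 5.82

For Gamma(k, scale θ): mean = kθ, variance = kθ², so CV = 1/√k.
CV = SD/mean = 11/20.8 = 0.5288, hence k = 1/CV² = 3.58.
Then θ = mean/k = 20.8/3.58 = 5.82.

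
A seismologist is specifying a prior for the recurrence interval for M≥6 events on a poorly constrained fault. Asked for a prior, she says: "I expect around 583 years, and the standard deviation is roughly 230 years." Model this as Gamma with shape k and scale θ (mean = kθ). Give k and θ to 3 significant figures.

k ≈ 6.43, θ ≈ 90.7

For Gamma(k, scale θ): mean = kθ, variance = kθ², so CV = 1/√k.
CV = SD/mean = 230/583 = 0.3945, hence k = 1/CV² = 6.43.
Then θ = mean/k = 583/6.43 = 90.7.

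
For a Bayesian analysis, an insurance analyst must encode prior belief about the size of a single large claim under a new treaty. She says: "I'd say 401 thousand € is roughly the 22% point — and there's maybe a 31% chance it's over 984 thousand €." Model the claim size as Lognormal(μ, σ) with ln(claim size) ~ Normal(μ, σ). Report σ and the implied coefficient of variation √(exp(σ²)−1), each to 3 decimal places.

σ ≈ 0.708, CV ≈ 0.807

If T ~ Lognormal(μ,σ) then ln T ~ Normal(μ,σ), so the p-quantile of ln T is μ + z_p·σ.
ln(401) = 5.994 and ln(984) = 6.892; z_{0.22} = -0.7722, z_{0.69} = 0.4959.
σ = (6.892 − 5.994)/(0.4959 − (-0.7722)) = 0.708.
μ = 5.994 − (-0.7722)·0.708 = 6.541.
CV = √(exp(σ²)−1) = √(exp(0.5011)−1) = 0.807.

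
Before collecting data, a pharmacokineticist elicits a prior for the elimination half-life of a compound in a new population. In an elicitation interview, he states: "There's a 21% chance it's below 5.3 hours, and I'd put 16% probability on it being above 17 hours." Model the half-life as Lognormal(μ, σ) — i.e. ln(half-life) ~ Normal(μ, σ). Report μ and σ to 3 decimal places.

μ ≈ 2.190, σ ≈ 0.647

If T ~ Lognormal(μ,σ) then ln T ~ Normal(μ,σ), so the p-quantile of ln T is μ + z_p·σ.
ln(5.3) = 1.668 and ln(17) = 2.833; z_{0.21} = -0.8064, z_{0.84} = 0.9945.
σ = (2.833 − 1.668)/(0.9945 − (-0.8064)) = 0.647.
μ = 1.668 − (-0.8064)·0.647 = 2.190.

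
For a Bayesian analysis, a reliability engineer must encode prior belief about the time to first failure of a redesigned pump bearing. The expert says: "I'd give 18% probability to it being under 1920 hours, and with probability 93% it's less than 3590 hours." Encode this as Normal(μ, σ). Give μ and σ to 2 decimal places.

The p-quantile of Normal(μ,σ) is μ + z_p·σ, with z_{0.18} = -0.9154 and z_{0.93} = 1.476.
Eliminate σ: μ = (z₂·x₁ − z₁·x₂)/(z₂ − z₁) = (1.476·1920 − (-0.9154)·3590)/2.391 = 2559.30.
Then σ = (x₂ − x₁)/(z₂ − z₁) = (3590 − 1920)/2.391 = 698.41.

μ = 2559.30, σ = 698.41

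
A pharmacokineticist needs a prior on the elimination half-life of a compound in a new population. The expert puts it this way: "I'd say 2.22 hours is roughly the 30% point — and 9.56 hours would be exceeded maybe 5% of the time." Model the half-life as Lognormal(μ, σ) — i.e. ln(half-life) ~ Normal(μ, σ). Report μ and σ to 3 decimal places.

μ ≈ 1.150, σ ≈ 0.673

If T ~ Lognormal(μ,σ) then ln T ~ Normal(μ,σ), so the p-quantile of ln T is μ + z_p·σ.
ln(2.22) = 0.7975 and ln(9.56) = 2.258; z_{0.3} = -0.5244, z_{0.95} = 1.645.
σ = (2.258 − 0.7975)/(1.645 − (-0.5244)) = 0.673.
μ = 0.7975 − (-0.5244)·0.673 = 1.150.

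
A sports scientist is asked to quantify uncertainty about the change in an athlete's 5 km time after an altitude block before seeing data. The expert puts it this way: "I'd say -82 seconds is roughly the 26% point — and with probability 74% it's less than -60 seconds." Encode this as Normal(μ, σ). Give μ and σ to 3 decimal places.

The p-quantile of Normal(μ,σ) is μ + z_p·σ, with z_{0.26} = -0.6433 and z_{0.74} = 0.6433.
Eliminate σ: μ = (z₂·x₁ − z₁·x₂)/(z₂ − z₁) = (0.6433·-82 − (-0.6433)·-60)/1.287 = -71.000.
Then σ = (x₂ − x₁)/(z₂ − z₁) = (-60 − -82)/1.287 = 17.098.

μ = -71.000, σ = 17.098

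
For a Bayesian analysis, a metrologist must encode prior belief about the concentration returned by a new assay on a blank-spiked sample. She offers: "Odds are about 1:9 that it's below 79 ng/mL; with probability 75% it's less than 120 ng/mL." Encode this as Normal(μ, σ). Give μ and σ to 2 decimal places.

For Normal(μ,σ), the p-quantile is μ + z_p·σ. Here z_{0.1} = -1.282, z_{0.75} = 0.6745.
So 79 = μ − 1.282σ and 120 = μ + 0.6745σ.
Subtracting: σ = (120 − 79)/(0.6745 − (-1.282)) = 20.96.
Then μ = 79 − (-1.282)·20.96 = 105.86.

μ = 105.86, σ = 20.96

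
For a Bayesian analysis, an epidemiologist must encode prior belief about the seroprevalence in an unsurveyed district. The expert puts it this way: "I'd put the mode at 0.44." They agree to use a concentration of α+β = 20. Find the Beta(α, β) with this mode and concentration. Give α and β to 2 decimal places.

For α,β > 1 the Beta mode is (α−1)/(α+β−2). With α+β = 20, the mode is (α−1)/18.
Set (α−1)/18 = 0.44 → α = 1 + 0.44·18 = 8.92.
β = 20 − α = 11.08.

α = 8.92, β = 11.08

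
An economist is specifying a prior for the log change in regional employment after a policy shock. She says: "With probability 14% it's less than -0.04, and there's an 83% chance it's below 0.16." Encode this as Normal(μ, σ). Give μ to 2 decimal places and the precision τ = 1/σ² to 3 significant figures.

μ = 0.07, τ = 103

For Normal(μ,σ), the p-quantile is μ + z_p·σ. Here z_{0.14} = -1.08, z_{0.83} = 0.9542.
So -0.04 = μ − 1.08σ and 0.16 = μ + 0.9542σ.
Subtracting: σ = (0.16 − -0.04)/(0.9542 − (-1.08)) = 0.10.
Then μ = -0.04 − (-1.08)·0.10 = 0.07.
Precision τ = 1/σ² = 1/0.0983² = 103.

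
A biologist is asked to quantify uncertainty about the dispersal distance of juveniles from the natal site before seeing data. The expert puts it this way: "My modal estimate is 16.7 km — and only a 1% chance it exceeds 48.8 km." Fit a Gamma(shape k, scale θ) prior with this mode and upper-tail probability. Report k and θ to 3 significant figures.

k ≈ 4.94, θ ≈ 4.24

Gamma(k,θ) with k>1 has mode (k−1)θ, so θ = 16.7/(k−1).
Need P(X < 48.8) = 0.99 with θ tied to k this way. Start at k = 2, θ = 16.7: P(X<48.8) ≈ 0.789.
Too low — raise k to concentrate. Iterating converges to k ≈ 4.94.
Then θ = 16.7/(4.94−1) ≈ 4.24.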